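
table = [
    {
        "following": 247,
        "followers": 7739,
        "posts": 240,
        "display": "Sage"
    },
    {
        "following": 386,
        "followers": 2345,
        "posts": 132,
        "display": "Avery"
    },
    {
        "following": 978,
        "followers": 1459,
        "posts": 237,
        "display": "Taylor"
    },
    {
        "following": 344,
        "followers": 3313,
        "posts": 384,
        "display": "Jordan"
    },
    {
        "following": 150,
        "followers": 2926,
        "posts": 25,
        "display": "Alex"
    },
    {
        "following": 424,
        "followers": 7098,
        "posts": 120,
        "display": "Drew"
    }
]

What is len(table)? 6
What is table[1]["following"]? 386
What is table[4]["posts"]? 25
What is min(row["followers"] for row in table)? 1459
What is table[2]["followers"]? 1459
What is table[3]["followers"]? 3313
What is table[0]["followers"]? 7739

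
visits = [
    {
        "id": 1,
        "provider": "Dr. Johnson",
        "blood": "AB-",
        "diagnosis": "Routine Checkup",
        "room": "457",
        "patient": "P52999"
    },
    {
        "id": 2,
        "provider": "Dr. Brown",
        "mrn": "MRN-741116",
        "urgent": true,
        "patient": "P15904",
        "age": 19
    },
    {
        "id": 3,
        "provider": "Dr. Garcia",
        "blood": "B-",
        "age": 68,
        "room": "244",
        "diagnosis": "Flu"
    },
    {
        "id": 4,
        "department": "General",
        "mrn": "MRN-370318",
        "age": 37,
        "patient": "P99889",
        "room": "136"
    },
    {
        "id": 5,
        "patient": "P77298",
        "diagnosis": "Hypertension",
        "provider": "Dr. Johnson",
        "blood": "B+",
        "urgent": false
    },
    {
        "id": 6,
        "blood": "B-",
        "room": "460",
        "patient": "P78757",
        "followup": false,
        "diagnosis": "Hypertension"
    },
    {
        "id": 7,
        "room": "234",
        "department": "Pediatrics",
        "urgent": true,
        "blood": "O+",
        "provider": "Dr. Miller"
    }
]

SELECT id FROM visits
[1, 2, 3, 4, 5, 6, 7]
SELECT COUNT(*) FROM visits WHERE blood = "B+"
1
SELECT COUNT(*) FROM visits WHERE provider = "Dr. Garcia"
1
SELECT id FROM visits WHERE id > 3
[4, 5, 6, 7]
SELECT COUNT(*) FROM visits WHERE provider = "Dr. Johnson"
2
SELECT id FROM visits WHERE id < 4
[1, 2, 3]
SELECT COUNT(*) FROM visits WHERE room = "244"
1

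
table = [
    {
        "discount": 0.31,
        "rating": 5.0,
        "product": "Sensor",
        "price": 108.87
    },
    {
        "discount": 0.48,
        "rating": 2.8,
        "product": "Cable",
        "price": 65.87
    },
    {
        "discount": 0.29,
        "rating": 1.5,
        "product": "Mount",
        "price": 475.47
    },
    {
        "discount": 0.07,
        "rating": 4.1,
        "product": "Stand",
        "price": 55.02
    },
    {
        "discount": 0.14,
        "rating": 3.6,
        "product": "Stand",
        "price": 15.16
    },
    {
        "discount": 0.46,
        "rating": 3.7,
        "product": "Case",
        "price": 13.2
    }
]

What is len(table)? 6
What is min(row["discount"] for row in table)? 0.07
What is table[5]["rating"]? 3.7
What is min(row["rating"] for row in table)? 1.5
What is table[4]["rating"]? 3.6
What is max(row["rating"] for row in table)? 5.0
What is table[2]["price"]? 475.47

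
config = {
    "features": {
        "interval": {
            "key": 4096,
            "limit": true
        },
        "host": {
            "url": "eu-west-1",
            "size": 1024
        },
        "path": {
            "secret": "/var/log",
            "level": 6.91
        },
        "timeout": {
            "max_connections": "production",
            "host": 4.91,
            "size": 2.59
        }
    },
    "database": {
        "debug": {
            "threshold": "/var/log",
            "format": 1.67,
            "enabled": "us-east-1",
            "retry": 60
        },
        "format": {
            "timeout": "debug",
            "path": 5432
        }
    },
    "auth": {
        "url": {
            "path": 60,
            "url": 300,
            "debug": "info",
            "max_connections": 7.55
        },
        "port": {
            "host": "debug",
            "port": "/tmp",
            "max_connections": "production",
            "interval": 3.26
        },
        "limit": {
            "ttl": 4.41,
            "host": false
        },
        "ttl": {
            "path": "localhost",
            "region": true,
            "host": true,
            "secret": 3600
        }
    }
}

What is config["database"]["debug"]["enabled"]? "us-east-1"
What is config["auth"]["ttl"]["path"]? "localhost"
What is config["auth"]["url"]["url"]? 300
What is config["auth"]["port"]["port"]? "/tmp"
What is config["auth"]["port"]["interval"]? 3.26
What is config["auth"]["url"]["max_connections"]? 7.55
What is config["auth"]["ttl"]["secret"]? 3600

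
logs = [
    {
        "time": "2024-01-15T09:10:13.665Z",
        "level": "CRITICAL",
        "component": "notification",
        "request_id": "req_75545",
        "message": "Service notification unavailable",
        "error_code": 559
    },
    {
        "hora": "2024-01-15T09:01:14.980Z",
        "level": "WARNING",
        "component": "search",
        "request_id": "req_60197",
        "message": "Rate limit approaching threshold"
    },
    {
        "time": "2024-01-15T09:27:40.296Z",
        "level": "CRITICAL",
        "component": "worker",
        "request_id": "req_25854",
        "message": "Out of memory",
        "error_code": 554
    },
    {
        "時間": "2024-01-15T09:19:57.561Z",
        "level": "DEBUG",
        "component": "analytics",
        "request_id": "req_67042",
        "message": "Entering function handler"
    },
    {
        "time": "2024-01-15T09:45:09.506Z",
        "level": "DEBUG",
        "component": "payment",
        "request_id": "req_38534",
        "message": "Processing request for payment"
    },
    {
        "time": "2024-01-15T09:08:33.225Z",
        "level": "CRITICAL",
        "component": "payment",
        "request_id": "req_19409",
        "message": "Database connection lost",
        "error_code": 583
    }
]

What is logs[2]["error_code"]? 554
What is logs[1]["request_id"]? "req_60197"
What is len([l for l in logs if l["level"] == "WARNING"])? 1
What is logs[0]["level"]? "CRITICAL"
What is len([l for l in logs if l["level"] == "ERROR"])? 0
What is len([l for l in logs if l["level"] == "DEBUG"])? 2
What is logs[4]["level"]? "DEBUG"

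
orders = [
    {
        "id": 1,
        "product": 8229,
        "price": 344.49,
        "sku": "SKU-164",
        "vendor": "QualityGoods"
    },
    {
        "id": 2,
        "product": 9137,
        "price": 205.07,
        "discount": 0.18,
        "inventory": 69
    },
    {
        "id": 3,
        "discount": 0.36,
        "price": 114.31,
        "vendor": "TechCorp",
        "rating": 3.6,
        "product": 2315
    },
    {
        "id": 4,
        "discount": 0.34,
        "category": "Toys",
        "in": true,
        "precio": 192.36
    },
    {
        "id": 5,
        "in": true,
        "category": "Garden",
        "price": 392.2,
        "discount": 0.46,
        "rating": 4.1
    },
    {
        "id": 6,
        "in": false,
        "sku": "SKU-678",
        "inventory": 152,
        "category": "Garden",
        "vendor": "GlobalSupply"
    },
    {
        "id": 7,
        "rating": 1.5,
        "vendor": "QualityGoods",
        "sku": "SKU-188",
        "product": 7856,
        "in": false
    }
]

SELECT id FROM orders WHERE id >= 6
[6, 7]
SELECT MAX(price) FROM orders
392.2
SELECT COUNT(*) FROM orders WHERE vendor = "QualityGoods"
2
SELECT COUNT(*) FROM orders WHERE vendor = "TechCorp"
1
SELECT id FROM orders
[1, 2, 3, 4, 5, 6, 7]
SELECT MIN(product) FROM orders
2315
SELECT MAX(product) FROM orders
9137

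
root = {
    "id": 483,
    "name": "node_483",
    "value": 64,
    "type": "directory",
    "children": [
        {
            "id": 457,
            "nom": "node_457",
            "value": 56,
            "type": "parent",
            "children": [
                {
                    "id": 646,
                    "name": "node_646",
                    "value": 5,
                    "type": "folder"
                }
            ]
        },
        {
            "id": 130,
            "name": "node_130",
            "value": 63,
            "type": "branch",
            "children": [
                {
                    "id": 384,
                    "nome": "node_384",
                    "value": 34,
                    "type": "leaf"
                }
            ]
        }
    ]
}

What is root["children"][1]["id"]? 130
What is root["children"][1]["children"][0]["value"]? 34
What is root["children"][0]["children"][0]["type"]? "folder"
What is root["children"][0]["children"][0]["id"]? 646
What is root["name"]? "node_483"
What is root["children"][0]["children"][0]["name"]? "node_646"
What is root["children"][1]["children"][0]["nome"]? "node_384"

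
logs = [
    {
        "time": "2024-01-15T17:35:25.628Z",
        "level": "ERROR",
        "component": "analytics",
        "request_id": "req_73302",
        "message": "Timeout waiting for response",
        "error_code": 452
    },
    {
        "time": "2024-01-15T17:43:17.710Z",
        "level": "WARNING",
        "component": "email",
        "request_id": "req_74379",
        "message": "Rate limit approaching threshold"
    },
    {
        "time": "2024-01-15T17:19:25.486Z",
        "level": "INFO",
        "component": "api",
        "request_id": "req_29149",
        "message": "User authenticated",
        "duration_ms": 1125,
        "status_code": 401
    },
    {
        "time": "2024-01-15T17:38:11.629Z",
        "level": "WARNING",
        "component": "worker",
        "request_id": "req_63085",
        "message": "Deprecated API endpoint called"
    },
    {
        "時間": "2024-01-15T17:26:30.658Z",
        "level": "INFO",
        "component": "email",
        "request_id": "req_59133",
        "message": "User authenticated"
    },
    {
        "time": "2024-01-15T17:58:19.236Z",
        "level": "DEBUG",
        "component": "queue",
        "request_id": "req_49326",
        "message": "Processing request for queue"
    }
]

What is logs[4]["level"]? "INFO"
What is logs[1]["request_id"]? "req_74379"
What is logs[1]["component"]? "email"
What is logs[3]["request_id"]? "req_63085"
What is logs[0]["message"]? "Timeout waiting for response"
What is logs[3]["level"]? "WARNING"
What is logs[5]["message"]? "Processing request for queue"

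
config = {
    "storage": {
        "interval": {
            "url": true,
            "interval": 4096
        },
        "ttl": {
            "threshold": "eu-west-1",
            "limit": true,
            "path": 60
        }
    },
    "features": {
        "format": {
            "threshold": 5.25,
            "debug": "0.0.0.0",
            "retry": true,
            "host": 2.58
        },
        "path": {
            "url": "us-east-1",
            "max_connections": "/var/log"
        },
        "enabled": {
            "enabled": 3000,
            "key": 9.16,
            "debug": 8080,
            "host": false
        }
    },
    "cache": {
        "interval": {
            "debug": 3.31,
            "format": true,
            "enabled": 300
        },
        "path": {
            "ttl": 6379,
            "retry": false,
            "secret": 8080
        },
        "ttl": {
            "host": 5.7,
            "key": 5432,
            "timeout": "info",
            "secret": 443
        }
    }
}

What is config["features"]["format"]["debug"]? "0.0.0.0"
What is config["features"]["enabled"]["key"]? 9.16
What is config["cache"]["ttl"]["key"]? 5432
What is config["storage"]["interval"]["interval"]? 4096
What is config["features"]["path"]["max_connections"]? "/var/log"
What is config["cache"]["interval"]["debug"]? 3.31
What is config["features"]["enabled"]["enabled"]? 3000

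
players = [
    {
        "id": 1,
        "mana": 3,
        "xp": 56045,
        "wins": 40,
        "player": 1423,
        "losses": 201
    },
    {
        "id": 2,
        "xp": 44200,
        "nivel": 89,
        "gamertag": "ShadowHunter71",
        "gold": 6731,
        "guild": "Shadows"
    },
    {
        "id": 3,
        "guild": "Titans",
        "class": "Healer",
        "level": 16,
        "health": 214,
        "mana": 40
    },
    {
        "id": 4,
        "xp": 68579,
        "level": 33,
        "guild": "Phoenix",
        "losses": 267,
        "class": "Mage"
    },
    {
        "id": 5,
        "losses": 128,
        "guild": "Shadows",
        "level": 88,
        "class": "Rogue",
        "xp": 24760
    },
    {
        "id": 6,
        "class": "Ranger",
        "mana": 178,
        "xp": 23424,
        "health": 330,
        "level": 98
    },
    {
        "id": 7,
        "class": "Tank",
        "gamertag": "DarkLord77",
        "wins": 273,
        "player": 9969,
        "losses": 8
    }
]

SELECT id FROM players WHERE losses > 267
[]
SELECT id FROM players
[1, 2, 3, 4, 5, 6, 7]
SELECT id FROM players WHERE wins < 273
[1]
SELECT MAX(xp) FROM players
68579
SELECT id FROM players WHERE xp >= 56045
[1, 4]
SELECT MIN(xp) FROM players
23424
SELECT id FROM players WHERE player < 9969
[1]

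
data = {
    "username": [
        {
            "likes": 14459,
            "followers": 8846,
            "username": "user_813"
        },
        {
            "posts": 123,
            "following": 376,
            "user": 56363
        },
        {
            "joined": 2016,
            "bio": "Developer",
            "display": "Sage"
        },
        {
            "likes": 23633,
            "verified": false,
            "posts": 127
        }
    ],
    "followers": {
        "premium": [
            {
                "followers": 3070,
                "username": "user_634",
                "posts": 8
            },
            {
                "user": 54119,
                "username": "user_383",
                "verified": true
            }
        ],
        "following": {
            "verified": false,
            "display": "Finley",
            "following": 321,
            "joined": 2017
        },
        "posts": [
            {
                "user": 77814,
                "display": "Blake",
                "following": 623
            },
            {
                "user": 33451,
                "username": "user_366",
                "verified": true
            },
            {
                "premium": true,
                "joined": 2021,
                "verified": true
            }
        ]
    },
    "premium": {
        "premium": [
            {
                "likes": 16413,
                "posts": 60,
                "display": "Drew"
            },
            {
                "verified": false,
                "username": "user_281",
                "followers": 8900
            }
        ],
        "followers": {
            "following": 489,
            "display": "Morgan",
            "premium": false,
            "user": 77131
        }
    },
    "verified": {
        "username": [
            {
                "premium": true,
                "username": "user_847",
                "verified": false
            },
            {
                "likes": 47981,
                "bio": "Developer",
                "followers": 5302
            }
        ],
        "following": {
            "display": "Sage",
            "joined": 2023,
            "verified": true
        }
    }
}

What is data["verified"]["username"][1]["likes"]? 47981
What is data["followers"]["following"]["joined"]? 2017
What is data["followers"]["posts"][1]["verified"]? True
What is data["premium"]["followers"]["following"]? 489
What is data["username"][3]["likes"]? 23633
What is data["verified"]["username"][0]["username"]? "user_847"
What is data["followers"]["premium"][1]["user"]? 54119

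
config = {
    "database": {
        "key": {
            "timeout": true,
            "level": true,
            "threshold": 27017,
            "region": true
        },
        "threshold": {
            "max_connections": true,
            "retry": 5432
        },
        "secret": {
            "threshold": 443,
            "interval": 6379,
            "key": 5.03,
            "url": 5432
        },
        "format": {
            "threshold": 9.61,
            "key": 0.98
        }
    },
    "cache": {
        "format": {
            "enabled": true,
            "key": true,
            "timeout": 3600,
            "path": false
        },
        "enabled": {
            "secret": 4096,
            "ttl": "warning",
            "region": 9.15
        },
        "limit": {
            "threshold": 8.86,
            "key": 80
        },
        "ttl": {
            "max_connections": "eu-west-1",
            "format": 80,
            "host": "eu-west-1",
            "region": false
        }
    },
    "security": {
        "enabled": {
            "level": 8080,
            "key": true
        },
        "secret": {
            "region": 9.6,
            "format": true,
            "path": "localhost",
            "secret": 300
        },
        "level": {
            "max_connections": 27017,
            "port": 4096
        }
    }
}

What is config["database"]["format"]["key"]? 0.98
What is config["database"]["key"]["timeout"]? True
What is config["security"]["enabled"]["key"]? True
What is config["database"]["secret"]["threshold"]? 443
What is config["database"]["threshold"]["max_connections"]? True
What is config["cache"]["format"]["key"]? True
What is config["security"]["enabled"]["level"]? 8080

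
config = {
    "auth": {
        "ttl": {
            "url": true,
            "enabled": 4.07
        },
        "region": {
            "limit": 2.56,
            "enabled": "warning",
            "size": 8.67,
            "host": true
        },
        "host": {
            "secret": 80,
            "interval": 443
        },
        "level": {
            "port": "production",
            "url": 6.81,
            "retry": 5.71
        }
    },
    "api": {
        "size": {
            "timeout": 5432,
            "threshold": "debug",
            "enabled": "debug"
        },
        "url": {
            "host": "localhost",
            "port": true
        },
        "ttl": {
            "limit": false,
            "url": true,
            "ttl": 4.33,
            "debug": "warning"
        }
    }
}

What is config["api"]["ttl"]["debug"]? "warning"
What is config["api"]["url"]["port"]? True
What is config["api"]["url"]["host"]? "localhost"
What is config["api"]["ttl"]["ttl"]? 4.33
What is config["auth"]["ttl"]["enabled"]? 4.07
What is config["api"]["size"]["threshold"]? "debug"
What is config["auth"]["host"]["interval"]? 443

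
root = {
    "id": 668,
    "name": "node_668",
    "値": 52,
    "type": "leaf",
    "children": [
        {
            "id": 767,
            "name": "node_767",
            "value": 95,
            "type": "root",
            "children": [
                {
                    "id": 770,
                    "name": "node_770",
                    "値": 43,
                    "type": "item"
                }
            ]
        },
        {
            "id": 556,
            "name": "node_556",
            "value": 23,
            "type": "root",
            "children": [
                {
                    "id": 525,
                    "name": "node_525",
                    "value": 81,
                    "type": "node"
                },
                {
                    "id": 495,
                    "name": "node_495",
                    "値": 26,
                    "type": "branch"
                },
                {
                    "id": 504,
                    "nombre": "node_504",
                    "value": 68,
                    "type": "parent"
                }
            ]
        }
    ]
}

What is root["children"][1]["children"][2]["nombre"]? "node_504"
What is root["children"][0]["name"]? "node_767"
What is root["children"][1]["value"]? 23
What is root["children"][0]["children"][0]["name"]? "node_770"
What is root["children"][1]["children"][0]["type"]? "node"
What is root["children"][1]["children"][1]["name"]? "node_495"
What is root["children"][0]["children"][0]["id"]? 770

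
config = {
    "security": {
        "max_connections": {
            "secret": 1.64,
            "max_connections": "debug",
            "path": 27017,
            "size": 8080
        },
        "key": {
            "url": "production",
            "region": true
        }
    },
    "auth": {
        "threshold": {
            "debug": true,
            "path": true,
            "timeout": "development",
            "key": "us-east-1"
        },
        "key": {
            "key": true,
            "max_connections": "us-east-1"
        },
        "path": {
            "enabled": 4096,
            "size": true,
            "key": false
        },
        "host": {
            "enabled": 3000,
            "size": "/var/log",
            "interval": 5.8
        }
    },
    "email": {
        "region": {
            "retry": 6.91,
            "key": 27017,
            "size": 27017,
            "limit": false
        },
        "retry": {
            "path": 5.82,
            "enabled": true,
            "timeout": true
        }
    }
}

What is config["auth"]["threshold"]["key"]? "us-east-1"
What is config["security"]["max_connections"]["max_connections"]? "debug"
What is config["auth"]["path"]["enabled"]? 4096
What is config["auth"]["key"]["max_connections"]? "us-east-1"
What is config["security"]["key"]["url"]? "production"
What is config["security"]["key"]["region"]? True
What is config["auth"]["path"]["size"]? True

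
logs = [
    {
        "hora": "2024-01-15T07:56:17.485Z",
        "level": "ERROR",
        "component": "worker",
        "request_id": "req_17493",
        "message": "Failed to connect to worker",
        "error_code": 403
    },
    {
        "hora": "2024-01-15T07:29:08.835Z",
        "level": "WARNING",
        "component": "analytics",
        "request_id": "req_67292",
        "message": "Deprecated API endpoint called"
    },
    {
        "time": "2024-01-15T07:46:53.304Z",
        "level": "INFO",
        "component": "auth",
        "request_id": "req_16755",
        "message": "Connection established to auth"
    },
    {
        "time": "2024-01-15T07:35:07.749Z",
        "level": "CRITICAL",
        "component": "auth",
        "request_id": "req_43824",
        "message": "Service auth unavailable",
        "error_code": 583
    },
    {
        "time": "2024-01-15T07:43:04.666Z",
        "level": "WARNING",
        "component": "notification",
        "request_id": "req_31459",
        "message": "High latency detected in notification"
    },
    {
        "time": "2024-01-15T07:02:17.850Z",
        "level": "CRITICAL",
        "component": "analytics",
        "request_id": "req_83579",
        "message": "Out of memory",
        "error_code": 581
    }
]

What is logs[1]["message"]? "Deprecated API endpoint called"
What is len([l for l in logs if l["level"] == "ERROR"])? 1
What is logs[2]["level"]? "INFO"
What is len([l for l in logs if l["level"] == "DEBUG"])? 0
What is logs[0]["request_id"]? "req_17493"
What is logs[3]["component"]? "auth"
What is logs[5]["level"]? "CRITICAL"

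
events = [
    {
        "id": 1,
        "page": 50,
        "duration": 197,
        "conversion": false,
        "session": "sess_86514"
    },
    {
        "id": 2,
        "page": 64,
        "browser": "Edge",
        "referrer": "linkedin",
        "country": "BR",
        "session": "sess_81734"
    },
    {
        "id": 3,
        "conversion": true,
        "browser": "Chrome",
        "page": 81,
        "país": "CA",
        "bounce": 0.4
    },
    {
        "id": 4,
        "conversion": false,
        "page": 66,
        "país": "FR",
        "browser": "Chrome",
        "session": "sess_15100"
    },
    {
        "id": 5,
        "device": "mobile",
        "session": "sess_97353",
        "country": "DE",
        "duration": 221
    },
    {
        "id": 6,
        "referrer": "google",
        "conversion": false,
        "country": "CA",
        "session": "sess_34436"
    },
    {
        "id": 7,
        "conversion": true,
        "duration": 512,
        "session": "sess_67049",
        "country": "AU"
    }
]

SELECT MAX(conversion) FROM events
True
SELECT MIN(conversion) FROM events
False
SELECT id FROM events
[1, 2, 3, 4, 5, 6, 7]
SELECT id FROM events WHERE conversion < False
[]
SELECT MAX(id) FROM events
7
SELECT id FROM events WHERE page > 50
[2, 3, 4]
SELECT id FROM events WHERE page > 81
[]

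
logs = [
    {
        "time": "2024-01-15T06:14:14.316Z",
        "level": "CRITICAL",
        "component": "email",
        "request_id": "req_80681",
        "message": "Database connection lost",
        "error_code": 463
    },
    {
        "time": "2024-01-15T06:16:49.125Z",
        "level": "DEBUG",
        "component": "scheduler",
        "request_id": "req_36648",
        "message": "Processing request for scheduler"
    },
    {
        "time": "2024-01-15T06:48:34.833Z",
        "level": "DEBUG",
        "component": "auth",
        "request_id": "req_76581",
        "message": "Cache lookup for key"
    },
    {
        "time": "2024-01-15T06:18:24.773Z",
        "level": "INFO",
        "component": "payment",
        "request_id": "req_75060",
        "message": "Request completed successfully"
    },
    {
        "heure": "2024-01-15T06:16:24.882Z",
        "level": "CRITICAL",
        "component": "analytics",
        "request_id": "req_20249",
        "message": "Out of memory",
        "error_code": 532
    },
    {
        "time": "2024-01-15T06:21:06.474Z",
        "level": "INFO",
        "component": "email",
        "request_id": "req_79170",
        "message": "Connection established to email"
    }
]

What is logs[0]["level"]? "CRITICAL"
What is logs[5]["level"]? "INFO"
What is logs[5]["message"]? "Connection established to email"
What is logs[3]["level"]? "INFO"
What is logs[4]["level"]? "CRITICAL"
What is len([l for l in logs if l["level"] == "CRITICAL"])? 2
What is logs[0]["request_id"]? "req_80681"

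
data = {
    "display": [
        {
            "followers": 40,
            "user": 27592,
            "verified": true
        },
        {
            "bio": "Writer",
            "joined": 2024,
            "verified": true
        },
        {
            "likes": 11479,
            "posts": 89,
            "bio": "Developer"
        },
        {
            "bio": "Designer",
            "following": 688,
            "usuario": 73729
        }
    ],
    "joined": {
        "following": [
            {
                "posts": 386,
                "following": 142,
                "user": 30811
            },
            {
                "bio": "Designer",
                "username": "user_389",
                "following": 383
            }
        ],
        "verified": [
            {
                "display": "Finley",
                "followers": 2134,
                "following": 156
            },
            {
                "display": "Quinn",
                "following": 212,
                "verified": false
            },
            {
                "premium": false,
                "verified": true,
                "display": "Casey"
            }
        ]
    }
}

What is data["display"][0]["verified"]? True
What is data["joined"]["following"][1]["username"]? "user_389"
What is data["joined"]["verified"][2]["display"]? "Casey"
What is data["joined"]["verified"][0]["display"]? "Finley"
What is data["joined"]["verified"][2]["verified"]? True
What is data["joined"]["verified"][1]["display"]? "Quinn"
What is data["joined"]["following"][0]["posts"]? 386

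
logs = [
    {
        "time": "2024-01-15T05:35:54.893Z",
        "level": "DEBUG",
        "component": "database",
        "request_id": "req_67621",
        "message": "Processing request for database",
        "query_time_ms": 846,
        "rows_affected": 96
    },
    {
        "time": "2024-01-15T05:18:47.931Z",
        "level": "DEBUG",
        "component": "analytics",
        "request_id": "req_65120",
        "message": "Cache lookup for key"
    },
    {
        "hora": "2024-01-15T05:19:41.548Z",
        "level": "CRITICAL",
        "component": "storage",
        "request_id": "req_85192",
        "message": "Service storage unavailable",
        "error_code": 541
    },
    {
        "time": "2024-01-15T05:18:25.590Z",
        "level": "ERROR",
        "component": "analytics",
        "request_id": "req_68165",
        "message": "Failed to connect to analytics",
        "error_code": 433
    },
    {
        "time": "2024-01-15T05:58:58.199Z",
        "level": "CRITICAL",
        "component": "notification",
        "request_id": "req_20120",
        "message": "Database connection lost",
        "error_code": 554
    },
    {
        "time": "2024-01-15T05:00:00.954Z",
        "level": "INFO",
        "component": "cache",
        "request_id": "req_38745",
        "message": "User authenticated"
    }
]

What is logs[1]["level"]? "DEBUG"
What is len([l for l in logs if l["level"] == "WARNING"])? 0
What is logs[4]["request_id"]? "req_20120"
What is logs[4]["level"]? "CRITICAL"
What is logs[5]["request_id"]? "req_38745"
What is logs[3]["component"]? "analytics"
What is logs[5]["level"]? "INFO"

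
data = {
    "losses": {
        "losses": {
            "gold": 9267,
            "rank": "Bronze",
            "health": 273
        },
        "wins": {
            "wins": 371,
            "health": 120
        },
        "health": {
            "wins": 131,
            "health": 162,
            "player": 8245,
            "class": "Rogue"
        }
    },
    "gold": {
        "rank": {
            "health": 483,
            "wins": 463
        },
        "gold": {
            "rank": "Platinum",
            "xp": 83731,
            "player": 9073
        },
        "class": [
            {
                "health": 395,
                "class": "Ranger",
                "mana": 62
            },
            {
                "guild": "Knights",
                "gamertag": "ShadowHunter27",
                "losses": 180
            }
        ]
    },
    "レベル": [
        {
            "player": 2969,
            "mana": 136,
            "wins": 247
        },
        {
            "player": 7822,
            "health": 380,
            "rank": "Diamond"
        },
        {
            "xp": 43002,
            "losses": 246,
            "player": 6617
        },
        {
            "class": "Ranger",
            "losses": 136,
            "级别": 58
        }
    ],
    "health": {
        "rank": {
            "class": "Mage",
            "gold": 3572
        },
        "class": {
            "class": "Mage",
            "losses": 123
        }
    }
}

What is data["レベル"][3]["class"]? "Ranger"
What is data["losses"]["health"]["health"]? 162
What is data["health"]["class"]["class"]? "Mage"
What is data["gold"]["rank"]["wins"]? 463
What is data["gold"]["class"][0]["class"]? "Ranger"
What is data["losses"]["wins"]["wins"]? 371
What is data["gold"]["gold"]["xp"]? 83731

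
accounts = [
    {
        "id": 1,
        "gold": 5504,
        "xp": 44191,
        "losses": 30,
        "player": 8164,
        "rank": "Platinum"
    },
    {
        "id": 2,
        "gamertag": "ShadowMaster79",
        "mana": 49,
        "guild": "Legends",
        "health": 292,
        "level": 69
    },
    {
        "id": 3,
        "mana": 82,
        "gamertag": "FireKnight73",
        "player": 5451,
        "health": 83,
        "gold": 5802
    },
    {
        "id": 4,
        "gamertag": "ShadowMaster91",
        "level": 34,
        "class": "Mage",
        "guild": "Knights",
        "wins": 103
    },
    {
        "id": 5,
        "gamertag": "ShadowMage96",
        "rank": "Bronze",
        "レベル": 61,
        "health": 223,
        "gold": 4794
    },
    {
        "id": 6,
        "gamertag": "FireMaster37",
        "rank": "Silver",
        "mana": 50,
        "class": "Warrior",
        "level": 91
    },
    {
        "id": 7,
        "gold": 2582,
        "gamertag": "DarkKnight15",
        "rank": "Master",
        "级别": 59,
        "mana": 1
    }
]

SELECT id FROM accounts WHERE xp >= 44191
[1]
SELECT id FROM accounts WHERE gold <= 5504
[1, 5, 7]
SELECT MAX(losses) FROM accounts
30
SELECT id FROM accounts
[1, 2, 3, 4, 5, 6, 7]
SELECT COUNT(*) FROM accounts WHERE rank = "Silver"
1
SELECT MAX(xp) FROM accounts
44191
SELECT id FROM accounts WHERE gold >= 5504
[1, 3]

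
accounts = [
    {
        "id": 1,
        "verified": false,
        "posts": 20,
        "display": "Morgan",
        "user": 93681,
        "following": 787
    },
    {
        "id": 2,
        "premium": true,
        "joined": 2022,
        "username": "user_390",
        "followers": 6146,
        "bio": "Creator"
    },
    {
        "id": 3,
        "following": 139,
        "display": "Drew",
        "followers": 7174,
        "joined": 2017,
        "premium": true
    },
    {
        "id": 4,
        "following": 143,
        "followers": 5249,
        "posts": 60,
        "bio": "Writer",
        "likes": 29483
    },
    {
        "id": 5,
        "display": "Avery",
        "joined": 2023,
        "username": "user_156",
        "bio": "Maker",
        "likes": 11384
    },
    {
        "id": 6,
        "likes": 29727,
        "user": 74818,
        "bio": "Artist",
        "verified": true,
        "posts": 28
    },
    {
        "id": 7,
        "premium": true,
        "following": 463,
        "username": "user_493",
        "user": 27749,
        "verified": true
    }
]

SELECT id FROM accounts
[1, 2, 3, 4, 5, 6, 7]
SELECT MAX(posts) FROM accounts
60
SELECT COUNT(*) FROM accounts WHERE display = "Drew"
1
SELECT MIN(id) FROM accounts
1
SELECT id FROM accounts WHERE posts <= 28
[1, 6]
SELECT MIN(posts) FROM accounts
20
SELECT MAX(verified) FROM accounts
True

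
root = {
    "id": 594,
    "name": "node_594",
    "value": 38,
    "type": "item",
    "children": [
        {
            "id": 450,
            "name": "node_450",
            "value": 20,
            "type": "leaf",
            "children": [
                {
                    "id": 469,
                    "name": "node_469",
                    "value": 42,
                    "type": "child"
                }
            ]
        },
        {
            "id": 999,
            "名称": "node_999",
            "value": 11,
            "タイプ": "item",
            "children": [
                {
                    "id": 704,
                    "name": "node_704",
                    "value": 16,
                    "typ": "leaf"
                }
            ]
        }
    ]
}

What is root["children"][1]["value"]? 11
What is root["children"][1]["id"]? 999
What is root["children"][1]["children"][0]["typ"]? "leaf"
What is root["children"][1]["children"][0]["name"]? "node_704"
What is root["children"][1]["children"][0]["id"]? 704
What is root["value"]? 38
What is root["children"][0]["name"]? "node_450"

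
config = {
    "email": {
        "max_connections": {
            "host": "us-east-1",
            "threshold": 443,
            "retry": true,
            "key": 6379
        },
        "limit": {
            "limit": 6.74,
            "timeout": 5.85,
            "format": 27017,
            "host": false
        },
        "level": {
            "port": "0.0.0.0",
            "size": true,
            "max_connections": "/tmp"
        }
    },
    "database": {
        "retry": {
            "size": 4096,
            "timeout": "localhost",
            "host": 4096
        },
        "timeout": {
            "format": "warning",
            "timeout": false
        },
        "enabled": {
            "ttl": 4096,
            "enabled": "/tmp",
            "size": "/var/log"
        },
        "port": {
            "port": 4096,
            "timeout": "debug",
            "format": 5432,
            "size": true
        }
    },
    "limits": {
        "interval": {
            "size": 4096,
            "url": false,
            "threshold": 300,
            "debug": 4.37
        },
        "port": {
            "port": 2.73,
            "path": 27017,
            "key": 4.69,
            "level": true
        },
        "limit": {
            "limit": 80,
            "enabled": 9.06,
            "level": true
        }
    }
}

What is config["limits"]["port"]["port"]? 2.73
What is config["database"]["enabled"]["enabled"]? "/tmp"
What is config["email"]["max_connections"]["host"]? "us-east-1"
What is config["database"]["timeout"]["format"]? "warning"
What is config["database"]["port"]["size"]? True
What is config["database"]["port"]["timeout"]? "debug"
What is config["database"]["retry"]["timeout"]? "localhost"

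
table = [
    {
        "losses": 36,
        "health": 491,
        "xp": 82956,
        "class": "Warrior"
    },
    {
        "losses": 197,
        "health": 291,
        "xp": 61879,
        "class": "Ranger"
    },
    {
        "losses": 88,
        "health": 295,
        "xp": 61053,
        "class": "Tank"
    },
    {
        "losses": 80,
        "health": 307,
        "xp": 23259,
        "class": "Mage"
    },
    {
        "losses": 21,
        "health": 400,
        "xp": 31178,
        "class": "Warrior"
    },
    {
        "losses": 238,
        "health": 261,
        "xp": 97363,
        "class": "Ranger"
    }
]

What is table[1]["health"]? 291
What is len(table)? 6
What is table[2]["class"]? "Tank"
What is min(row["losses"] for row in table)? 21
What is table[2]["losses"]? 88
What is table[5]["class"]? "Ranger"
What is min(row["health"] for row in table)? 261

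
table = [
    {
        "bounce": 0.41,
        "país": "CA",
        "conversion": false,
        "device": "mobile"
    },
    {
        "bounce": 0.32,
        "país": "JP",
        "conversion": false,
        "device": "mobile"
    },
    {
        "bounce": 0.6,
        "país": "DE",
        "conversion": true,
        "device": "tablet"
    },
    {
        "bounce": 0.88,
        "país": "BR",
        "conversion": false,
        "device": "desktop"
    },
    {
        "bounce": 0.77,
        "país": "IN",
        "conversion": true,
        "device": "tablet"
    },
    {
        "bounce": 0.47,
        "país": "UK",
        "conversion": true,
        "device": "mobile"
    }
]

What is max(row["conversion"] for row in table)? True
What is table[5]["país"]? "UK"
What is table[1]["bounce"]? 0.32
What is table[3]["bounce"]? 0.88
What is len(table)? 6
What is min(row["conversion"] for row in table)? False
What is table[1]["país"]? "JP"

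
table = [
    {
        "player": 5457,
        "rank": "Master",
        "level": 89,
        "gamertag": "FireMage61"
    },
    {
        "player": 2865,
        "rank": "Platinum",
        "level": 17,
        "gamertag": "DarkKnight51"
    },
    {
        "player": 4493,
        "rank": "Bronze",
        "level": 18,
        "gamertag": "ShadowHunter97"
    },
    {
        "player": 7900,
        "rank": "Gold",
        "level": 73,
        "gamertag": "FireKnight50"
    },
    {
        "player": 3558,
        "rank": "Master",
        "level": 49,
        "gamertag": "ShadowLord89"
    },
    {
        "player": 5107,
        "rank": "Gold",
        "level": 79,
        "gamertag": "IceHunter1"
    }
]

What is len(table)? 6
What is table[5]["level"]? 79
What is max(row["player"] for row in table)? 7900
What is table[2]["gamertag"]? "ShadowHunter97"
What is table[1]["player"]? 2865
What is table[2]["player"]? 4493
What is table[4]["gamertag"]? "ShadowLord89"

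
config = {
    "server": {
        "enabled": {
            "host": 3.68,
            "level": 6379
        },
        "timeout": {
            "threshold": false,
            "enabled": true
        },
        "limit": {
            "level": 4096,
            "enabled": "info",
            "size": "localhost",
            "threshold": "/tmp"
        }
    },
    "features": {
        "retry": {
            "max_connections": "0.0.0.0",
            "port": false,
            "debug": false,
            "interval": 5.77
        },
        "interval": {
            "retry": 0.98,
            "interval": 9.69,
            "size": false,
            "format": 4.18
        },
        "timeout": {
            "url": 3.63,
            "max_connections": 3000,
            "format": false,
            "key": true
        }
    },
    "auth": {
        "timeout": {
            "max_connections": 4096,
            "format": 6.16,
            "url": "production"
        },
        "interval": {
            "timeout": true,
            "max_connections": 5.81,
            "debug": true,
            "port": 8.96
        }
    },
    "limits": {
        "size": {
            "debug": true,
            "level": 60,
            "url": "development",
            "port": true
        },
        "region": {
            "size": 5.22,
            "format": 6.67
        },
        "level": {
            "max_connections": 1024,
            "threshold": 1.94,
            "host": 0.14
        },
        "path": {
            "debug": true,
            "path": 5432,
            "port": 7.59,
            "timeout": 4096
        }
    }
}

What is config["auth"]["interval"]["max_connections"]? 5.81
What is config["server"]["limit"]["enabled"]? "info"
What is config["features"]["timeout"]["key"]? True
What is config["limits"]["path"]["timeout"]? 4096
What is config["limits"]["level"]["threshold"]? 1.94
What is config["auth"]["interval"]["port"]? 8.96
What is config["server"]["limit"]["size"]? "localhost"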